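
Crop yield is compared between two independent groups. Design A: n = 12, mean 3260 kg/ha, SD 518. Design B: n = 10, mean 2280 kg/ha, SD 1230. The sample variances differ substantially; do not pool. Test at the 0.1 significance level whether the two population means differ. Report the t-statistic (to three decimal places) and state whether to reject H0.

t = 2.352; reject H0

Let group 1 = design A, group 2 = design B. H0: μ_1 = μ_2; H1: μ_1 ≠ μ_2 (Welch's two-sample t-test, two-sided).
t = (x̄_1 − x̄_2)/√(s_1²/n_1 + s_2²/n_2) = (3260 − 2280)/√(518²/12 + 1230²/10) = 2.352
Welch–Satterthwaite df ≈ 11.65
Two-sided p-value ≈ 0.0372
Since p ≈ 0.0372 < α = 0.1, reject H0; the data support H1.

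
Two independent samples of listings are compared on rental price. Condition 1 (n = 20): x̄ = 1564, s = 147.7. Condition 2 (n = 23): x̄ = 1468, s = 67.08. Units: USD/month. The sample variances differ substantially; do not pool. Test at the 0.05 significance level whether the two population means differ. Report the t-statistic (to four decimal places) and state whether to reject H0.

Let group 1 = condition 1, group 2 = condition 2. H0: μ_1 = μ_2; H1: μ_1 ≠ μ_2 (Welch's two-sample t-test, two-sided).
t = (x̄_1 − x̄_2)/√(s_1²/n_1 + s_2²/n_2) = (1564 − 1468)/√(147.7²/20 + 67.08²/23) = 2.6766
Welch–Satterthwaite df ≈ 25.71
Two-sided p-value ≈ 0.013
Since p ≈ 0.013 < α = 0.05, reject H0; the data support H1.

t = 2.6766; reject H0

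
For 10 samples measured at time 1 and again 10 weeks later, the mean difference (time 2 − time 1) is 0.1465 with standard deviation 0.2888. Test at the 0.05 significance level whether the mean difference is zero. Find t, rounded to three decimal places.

1.604

H0: μ_d = 0; H1: μ_d ≠ 0 (paired t-test on the differences, two-sided).
t = d̄/(s_d/√n) = 0.1465/(0.2888/√10) = 1.604
df = n − 1 = 9
Two-sided p-value ≈ 0.1431
Since p ≈ 0.1431 > α = 0.05, fail to reject H0; the data do not provide sufficient evidence against H0.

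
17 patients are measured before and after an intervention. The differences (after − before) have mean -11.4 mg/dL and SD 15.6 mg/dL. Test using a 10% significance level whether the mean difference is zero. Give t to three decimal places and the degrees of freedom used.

H0: μ_d = 0; H1: μ_d ≠ 0 (paired t-test on the differences, two-sided).
t = d̄/(s_d/√n) = -11.4/(15.6/√17) = -3.013
df = n − 1 = 16
Two-sided p-value ≈ 0.0083
Since p ≈ 0.0083 < α = 0.1, reject H0; the evidence is statistically significant.

t = -3.013, df = 16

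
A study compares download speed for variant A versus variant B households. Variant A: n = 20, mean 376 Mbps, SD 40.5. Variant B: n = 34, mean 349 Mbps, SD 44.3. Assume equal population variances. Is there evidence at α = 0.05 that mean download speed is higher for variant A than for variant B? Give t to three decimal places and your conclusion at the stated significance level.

Let group 1 = variant A, group 2 = variant B. H0: μ_1 = μ_2; H1: μ_1 > μ_2 (two-sample pooled-variance t-test, right-tailed).
s_p² = [(20−1)·40.5² + (34−1)·44.3²]/(20+34−2) = 1844.75
t = (376 − 349)/√[1844.75·(1/20 + 1/34)] = 2.231
df = n₁ + n₂ − 2 = 52
p-value = P(T ≥ 2.231) ≈ 0.0150
Since p ≈ 0.0150 < α = 0.05, reject H0; the evidence is statistically significant.

t = 2.231; reject H0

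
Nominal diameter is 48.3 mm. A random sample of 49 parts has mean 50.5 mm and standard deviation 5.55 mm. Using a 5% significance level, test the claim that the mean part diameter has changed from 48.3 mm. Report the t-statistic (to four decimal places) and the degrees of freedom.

t = 2.7748, df = 48

H0: μ = 48.3; H1: μ ≠ 48.3 (one-sample t-test, two-sided).
t = (x̄ − μ₀)/(s/√n) = (50.5 − 48.3)/(5.55/√49) = 2.7748
df = n − 1 = 48
Two-sided p-value ≈ 0.0078
Since p ≈ 0.0078 < α = 0.05, reject H0; the evidence is statistically significant.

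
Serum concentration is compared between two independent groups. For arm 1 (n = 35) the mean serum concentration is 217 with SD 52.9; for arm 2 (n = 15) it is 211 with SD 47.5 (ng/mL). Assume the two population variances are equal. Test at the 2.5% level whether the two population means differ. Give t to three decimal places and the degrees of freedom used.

t = 0.378, df = 48

Let group 1 = arm 1, group 2 = arm 2. H0: μ_1 = μ_2; H1: μ_1 ≠ μ_2 (two-sample pooled-variance t-test, two-sided).
s_p² = [(35−1)·52.9² + (15−1)·47.5²]/(35+15−2) = 2640.28
t = (217 − 211)/√[2640.28·(1/35 + 1/15)] = 0.378
df = n₁ + n₂ − 2 = 48
Two-sided p-value ≈ 0.707
Since p ≈ 0.707 > α = 0.025, fail to reject H0; the data do not provide sufficient evidence against H0.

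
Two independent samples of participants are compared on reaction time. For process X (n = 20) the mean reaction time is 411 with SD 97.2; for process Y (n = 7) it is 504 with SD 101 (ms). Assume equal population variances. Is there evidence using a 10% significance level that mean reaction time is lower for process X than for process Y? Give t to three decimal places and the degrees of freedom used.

Let group 1 = process X, group 2 = process Y. H0: μ_1 = μ_2; H1: μ_1 < μ_2 (two-sample pooled-variance t-test, left-tailed).
s_p² = [(20−1)·97.2² + (7−1)·101²]/(20+7−2) = 9628.6
t = (411 − 504)/√[9628.6·(1/20 + 1/7)] = -2.158
df = n₁ + n₂ − 2 = 25
p-value = P(T ≤ -2.158) ≈ 0.0204
Since p ≈ 0.0204 < α = 0.1, reject H0; the evidence is statistically significant.

t = -2.158, df = 25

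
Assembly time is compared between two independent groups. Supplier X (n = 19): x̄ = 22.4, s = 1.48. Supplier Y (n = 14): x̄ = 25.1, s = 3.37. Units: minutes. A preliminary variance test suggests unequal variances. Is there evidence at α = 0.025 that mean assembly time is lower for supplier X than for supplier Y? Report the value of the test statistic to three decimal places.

Let group 1 = supplier X, group 2 = supplier Y. H0: μ_1 = μ_2; H1: μ_1 < μ_2 (Welch's two-sample t-test, left-tailed).
t = (x̄_1 − x̄_2)/√(s_1²/n_1 + s_2²/n_2) = (22.4 − 25.1)/√(1.48²/19 + 3.37²/14) = -2.805
Welch–Satterthwaite df ≈ 16.71
p-value = P(T ≤ -2.805) ≈ 0.006
Since p ≈ 0.006 < α = 0.025, reject H0; the evidence is statistically significant.

-2.805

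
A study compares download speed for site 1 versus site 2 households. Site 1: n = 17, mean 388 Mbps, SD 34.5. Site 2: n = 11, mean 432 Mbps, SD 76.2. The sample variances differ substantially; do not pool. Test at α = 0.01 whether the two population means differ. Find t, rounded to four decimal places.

Let group 1 = site 1, group 2 = site 2. H0: μ_1 = μ_2; H1: μ_1 ≠ μ_2 (Welch's two-sample t-test, two-sided).
t = (x̄_1 − x̄_2)/√(s_1²/n_1 + s_2²/n_2) = (388 − 432)/√(34.5²/17 + 76.2²/11) = -1.7995
Welch–Satterthwaite df ≈ 12.69
Two-sided p-value ≈ 0.096
Since p ≈ 0.096 > α = 0.01, fail to reject H0; the evidence is not statistically significant.

-1.7995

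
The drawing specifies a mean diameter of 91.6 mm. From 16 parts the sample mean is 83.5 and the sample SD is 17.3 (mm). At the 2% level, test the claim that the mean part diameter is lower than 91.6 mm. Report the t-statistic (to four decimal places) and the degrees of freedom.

t = -1.8728, df = 15

H0: μ = 91.6; H1: μ < 91.6 (one-sample t-test, left-tailed).
t = (x̄ − μ₀)/(s/√n) = (83.5 − 91.6)/(17.3/√16) = -1.8728
df = n − 1 = 15
p-value = P(T ≤ -1.8728) ≈ 0.0404
Since p ≈ 0.0404 > α = 0.02, fail to reject H0; the data do not provide sufficient evidence against H0.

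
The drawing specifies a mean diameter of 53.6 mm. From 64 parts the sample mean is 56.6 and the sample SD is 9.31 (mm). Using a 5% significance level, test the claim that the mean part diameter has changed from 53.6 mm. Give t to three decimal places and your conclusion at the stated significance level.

t = 2.578; reject H0

H0: μ = 53.6; H1: μ ≠ 53.6 (one-sample t-test, two-sided).
t = (x̄ − μ₀)/(s/√n) = (56.6 − 53.6)/(9.31/√64) = 2.578
df = n − 1 = 63
Two-sided p-value ≈ 0.0123
Since p ≈ 0.0123 < α = 0.05, reject H0; the evidence is statistically significant.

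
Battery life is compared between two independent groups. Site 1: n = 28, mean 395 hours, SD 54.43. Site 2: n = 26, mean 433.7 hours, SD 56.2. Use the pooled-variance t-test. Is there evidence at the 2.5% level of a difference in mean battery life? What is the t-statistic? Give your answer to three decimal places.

-2.570

Let group 1 = site 1, group 2 = site 2. H0: μ_1 = μ_2; H1: μ_1 ≠ μ_2 (two-sample pooled-variance t-test, two-sided).
s_p² = [(28−1)·54.43² + (26−1)·56.2²]/(28+26−2) = 3056.77
t = (395 − 433.7)/√[3056.77·(1/28 + 1/26)] = -2.570
df = n₁ + n₂ − 2 = 52
Two-sided p-value ≈ 0.0131
Since p ≈ 0.0131 < α = 0.025, reject H0; the data support H1.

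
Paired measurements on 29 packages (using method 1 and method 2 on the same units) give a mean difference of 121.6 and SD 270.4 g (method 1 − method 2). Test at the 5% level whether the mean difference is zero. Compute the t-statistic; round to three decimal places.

2.422

H0: μ_d = 0; H1: μ_d ≠ 0 (paired t-test on the differences, two-sided).
t = d̄/(s_d/√n) = 121.6/(270.4/√29) = 2.422
df = n − 1 = 28
Two-sided p-value ≈ 0.022
Since p ≈ 0.022 < α = 0.05, reject H0; the evidence is statistically significant.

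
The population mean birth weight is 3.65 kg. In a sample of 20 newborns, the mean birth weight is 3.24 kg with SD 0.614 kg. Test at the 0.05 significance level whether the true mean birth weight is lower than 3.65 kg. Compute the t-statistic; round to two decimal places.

H0: μ = 3.65; H1: μ < 3.65 (one-sample t-test, left-tailed).
t = (x̄ − μ₀)/(s/√n) = (3.24 − 3.65)/(0.614/√20) = -2.99
df = n − 1 = 19
p-value = P(T ≤ -2.99) ≈ 0.004
Since p ≈ 0.004 < α = 0.05, reject H0; the data support H1.

-2.99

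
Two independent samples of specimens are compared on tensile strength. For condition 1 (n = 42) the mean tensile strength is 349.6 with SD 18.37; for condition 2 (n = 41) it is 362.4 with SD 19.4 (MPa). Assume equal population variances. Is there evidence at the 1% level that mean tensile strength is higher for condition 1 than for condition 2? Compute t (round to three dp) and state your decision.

t = -3.087; fail to reject H0

Let group 1 = condition 1, group 2 = condition 2. H0: μ_1 = μ_2; H1: μ_1 > μ_2 (two-sample pooled-variance t-test, right-tailed).
s_p² = [(42−1)·18.37² + (41−1)·19.4²]/(42+41−2) = 356.668
t = (349.6 − 362.4)/√[356.668·(1/42 + 1/41)] = -3.087
df = n₁ + n₂ − 2 = 81
p-value = P(T ≥ -3.087) ≈ 0.999
Since p ≈ 0.999 > α = 0.01, fail to reject H0; the evidence is not statistically significant.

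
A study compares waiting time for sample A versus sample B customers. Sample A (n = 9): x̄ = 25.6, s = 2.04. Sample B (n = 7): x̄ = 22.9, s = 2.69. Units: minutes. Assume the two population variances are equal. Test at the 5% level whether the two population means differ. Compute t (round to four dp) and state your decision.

Let group 1 = sample A, group 2 = sample B. H0: μ_1 = μ_2; H1: μ_1 ≠ μ_2 (two-sample pooled-variance t-test, two-sided).
s_p² = [(9−1)·2.04² + (7−1)·2.69²]/(9+7−2) = 5.47924
t = (25.6 − 22.9)/√[5.47924·(1/9 + 1/7)] = 2.2888
df = n₁ + n₂ − 2 = 14
Two-sided p-value ≈ 0.0381
Since p ≈ 0.0381 < α = 0.05, reject H0; the evidence is statistically significant.

t = 2.2888; reject H0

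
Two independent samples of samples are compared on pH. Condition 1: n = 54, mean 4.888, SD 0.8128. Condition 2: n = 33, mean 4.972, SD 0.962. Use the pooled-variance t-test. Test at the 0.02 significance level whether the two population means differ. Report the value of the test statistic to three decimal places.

Let group 1 = condition 1, group 2 = condition 2. H0: μ_1 = μ_2; H1: μ_1 ≠ μ_2 (two-sample pooled-variance t-test, two-sided).
s_p² = [(54−1)·0.8128² + (33−1)·0.962²]/(54+33−2) = 0.760333
t = (4.888 − 4.972)/√[0.760333·(1/54 + 1/33)] = -0.436
df = n₁ + n₂ − 2 = 85
Two-sided p-value ≈ 0.664
Since p ≈ 0.664 > α = 0.02, fail to reject H0; the evidence is not statistically significant.

-0.436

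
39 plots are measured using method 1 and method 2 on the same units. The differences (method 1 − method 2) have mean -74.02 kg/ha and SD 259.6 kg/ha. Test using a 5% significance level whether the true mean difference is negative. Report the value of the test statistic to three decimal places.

H0: μ_d = 0; H1: μ_d < 0 (paired t-test on the differences, left-tailed).
t = d̄/(s_d/√n) = -74.02/(259.6/√39) = -1.781
df = n − 1 = 38
p-value = P(T ≤ -1.781) ≈ 0.041
Since p ≈ 0.041 < α = 0.05, reject H0; the data support H1.

-1.781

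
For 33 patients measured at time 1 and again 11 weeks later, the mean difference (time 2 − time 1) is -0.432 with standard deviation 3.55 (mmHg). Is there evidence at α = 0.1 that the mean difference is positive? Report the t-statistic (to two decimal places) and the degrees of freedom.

t = -0.70, df = 32

H0: μ_d = 0; H1: μ_d > 0 (paired t-test on the differences, right-tailed).
t = d̄/(s_d/√n) = -0.432/(3.55/√33) = -0.70
df = n − 1 = 32
p-value = P(T ≥ -0.70) ≈ 0.755
Since p ≈ 0.755 > α = 0.1, fail to reject H0; the data do not provide sufficient evidence against H0.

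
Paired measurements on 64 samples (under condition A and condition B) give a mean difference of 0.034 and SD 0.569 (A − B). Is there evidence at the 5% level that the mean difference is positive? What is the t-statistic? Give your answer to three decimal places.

0.478

H0: μ_d = 0; H1: μ_d > 0 (paired t-test on the differences, right-tailed).
t = d̄/(s_d/√n) = 0.034/(0.569/√64) = 0.478
df = n − 1 = 63
p-value = P(T ≥ 0.478) ≈ 0.3171
Since p ≈ 0.3171 > α = 0.05, fail to reject H0; the evidence is not statistically significant.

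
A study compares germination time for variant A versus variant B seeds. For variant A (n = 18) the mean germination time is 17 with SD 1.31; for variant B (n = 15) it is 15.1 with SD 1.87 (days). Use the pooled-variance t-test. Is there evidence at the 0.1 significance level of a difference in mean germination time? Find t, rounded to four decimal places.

3.4233

Let group 1 = variant A, group 2 = variant B. H0: μ_1 = μ_2; H1: μ_1 ≠ μ_2 (two-sample pooled-variance t-test, two-sided).
s_p² = [(18−1)·1.31² + (15−1)·1.87²]/(18+15−2) = 2.52033
t = (17 − 15.1)/√[2.52033·(1/18 + 1/15)] = 3.4233
df = n₁ + n₂ − 2 = 31
Two-sided p-value ≈ 0.002
Since p ≈ 0.002 < α = 0.1, reject H0; the data support H1.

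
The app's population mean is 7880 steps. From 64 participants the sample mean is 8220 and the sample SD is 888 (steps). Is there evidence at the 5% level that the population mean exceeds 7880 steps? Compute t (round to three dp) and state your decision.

t = 3.063; reject H0

H0: μ = 7880; H1: μ > 7880 (one-sample t-test, right-tailed).
t = (x̄ − μ₀)/(s/√n) = (8220 − 7880)/(888/√64) = 3.063
df = n − 1 = 63
p-value = P(T ≥ 3.063) ≈ 0.0016
Since p ≈ 0.0016 < α = 0.05, reject H0; the data support H1.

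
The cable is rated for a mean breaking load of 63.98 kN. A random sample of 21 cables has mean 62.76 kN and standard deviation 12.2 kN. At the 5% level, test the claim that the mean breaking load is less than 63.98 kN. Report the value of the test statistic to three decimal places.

H0: μ = 63.98; H1: μ < 63.98 (one-sample t-test, left-tailed).
t = (x̄ − μ₀)/(s/√n) = (62.76 − 63.98)/(12.2/√21) = -0.458
df = n − 1 = 20
p-value = P(T ≤ -0.458) ≈ 0.3259
Since p ≈ 0.3259 > α = 0.05, fail to reject H0; the data do not provide sufficient evidence against H0.

-0.458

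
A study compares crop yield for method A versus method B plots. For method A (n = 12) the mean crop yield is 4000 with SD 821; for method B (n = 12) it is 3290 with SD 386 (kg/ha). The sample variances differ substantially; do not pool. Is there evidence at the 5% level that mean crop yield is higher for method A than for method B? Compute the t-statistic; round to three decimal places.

Let group 1 = method A, group 2 = method B. H0: μ_1 = μ_2; H1: μ_1 > μ_2 (Welch's two-sample t-test, right-tailed).
t = (x̄_1 − x̄_2)/√(s_1²/n_1 + s_2²/n_2) = (4000 − 3290)/√(821²/12 + 386²/12) = 2.711
Welch–Satterthwaite df ≈ 15.64
p-value = P(T ≥ 2.711) ≈ 0.008
Since p ≈ 0.008 < α = 0.05, reject H0; the evidence is statistically significant.

2.711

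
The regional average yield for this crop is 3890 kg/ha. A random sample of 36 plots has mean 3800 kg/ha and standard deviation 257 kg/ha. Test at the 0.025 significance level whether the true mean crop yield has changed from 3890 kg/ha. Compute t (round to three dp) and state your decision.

H0: μ = 3890; H1: μ ≠ 3890 (one-sample t-test, two-sided).
t = (x̄ − μ₀)/(s/√n) = (3800 − 3890)/(257/√36) = -2.101
df = n − 1 = 35
Two-sided p-value ≈ 0.043
Since p ≈ 0.043 > α = 0.025, fail to reject H0; the data do not provide sufficient evidence against H0.

t = -2.101; fail to reject H0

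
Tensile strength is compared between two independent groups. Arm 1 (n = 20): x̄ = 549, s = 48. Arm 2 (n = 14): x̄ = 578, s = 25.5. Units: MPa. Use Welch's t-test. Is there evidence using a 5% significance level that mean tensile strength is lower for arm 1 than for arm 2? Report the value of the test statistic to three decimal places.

-2.281

Let group 1 = arm 1, group 2 = arm 2. H0: μ_1 = μ_2; H1: μ_1 < μ_2 (Welch's two-sample t-test, left-tailed).
t = (x̄_1 − x̄_2)/√(s_1²/n_1 + s_2²/n_2) = (549 − 578)/√(48²/20 + 25.5²/14) = -2.281
Welch–Satterthwaite df ≈ 30.23
p-value = P(T ≤ -2.281) ≈ 0.0149
Since p ≈ 0.0149 < α = 0.05, reject H0; the evidence is statistically significant.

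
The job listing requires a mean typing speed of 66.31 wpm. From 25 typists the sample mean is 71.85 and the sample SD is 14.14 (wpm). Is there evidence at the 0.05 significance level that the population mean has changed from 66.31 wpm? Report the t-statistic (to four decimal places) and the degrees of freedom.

H0: μ = 66.31; H1: μ ≠ 66.31 (one-sample t-test, two-sided).
t = (x̄ − μ₀)/(s/√n) = (71.85 − 66.31)/(14.14/√25) = 1.9590
df = n − 1 = 24
Two-sided p-value ≈ 0.062
Since p ≈ 0.062 > α = 0.05, fail to reject H0; the evidence is not statistically significant.

t = 1.9590, df = 24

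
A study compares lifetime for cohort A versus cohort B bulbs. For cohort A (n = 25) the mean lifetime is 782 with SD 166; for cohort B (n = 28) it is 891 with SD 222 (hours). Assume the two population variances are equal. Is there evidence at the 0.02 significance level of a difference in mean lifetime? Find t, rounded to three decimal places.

Let group 1 = cohort A, group 2 = cohort B. H0: μ_1 = μ_2; H1: μ_1 ≠ μ_2 (two-sample pooled-variance t-test, two-sided).
s_p² = [(25−1)·166² + (28−1)·222²]/(25+28−2) = 39059.1
t = (782 − 891)/√[39059.1·(1/25 + 1/28)] = -2.004
df = n₁ + n₂ − 2 = 51
Two-sided p-value ≈ 0.0504
Since p ≈ 0.0504 > α = 0.02, fail to reject H0; the data do not provide sufficient evidence against H0.

-2.004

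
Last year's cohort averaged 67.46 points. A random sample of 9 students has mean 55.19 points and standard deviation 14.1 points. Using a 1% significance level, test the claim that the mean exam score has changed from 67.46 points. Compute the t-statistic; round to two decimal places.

-2.61

H0: μ = 67.46; H1: μ ≠ 67.46 (one-sample t-test, two-sided).
t = (x̄ − μ₀)/(s/√n) = (55.19 − 67.46)/(14.1/√9) = -2.61
df = n − 1 = 8
Two-sided p-value ≈ 0.0311
Since p ≈ 0.0311 > α = 0.01, fail to reject H0; the data do not provide sufficient evidence against H0.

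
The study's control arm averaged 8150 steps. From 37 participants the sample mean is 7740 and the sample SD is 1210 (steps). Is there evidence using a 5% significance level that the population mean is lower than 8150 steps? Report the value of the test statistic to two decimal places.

-2.06

H0: μ = 8150; H1: μ < 8150 (one-sample t-test, left-tailed).
t = (x̄ − μ₀)/(s/√n) = (7740 − 8150)/(1210/√37) = -2.06
df = n − 1 = 36
p-value = P(T ≤ -2.06) ≈ 0.023
Since p ≈ 0.023 < α = 0.05, reject H0; the data support H1.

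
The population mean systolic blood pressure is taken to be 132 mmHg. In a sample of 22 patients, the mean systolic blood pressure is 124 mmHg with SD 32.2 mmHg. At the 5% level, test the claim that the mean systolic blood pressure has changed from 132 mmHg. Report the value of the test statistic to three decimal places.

H0: μ = 132; H1: μ ≠ 132 (one-sample t-test, two-sided).
t = (x̄ − μ₀)/(s/√n) = (124 − 132)/(32.2/√22) = -1.165
df = n − 1 = 21
Two-sided p-value ≈ 0.257
Since p ≈ 0.257 > α = 0.05, fail to reject H0; the evidence is not statistically significant.

-1.165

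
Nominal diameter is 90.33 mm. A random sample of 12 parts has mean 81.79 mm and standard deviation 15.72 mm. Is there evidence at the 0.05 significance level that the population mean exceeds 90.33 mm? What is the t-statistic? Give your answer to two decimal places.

-1.88

H0: μ = 90.33; H1: μ > 90.33 (one-sample t-test, right-tailed).
t = (x̄ − μ₀)/(s/√n) = (81.79 − 90.33)/(15.72/√12) = -1.88
df = n − 1 = 11
p-value = P(T ≥ -1.88) ≈ 0.9567
Since p ≈ 0.9567 > α = 0.05, fail to reject H0; the data do not provide sufficient evidence against H0.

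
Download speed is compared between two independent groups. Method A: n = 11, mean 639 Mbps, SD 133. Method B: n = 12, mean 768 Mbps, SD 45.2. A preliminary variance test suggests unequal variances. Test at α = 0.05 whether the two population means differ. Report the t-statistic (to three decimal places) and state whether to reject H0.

Let group 1 = method A, group 2 = method B. H0: μ_1 = μ_2; H1: μ_1 ≠ μ_2 (Welch's two-sample t-test, two-sided).
t = (x̄_1 − x̄_2)/√(s_1²/n_1 + s_2²/n_2) = (639 − 768)/√(133²/11 + 45.2²/12) = -3.059
Welch–Satterthwaite df ≈ 12.11
Two-sided p-value ≈ 0.0098
Since p ≈ 0.0098 < α = 0.05, reject H0; the evidence is statistically significant.

t = -3.059; reject H0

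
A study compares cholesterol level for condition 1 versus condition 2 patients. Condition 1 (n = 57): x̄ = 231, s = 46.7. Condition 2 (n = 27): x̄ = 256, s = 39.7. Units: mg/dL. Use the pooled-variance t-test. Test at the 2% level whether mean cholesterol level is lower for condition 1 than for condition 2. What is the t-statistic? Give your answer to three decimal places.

-2.399

Let group 1 = condition 1, group 2 = condition 2. H0: μ_1 = μ_2; H1: μ_1 < μ_2 (two-sample pooled-variance t-test, left-tailed).
s_p² = [(57−1)·46.7² + (27−1)·39.7²]/(57+27−2) = 1989.12
t = (231 − 256)/√[1989.12·(1/57 + 1/27)] = -2.399
df = n₁ + n₂ − 2 = 82
p-value = P(T ≤ -2.399) ≈ 0.009
Since p ≈ 0.009 < α = 0.02, reject H0; the evidence is statistically significant.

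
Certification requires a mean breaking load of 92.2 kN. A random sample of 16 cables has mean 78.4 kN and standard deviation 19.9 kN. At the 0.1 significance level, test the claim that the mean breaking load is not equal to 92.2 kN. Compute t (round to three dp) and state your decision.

H0: μ = 92.2; H1: μ ≠ 92.2 (one-sample t-test, two-sided).
t = (x̄ − μ₀)/(s/√n) = (78.4 − 92.2)/(19.9/√16) = -2.774
df = n − 1 = 15
Two-sided p-value ≈ 0.0142
Since p ≈ 0.0142 < α = 0.1, reject H0; the evidence is statistically significant.

t = -2.774; reject H0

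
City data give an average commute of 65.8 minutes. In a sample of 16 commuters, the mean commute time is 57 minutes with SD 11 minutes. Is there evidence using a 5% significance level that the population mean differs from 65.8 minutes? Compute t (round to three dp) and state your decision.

t = -3.200; reject H0

H0: μ = 65.8; H1: μ ≠ 65.8 (one-sample t-test, two-sided).
t = (x̄ − μ₀)/(s/√n) = (57 − 65.8)/(11/√16) = -3.200
df = n − 1 = 15
Two-sided p-value ≈ 0.006
Since p ≈ 0.006 < α = 0.05, reject H0; the evidence is statistically significant.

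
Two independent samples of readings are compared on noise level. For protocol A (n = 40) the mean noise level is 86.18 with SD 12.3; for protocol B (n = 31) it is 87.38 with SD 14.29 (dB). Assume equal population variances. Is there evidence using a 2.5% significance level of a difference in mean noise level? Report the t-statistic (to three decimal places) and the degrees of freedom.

Let group 1 = protocol A, group 2 = protocol B. H0: μ_1 = μ_2; H1: μ_1 ≠ μ_2 (two-sample pooled-variance t-test, two-sided).
s_p² = [(40−1)·12.3² + (31−1)·14.29²]/(40+31−2) = 174.296
t = (86.18 − 87.38)/√[174.296·(1/40 + 1/31)] = -0.380
df = n₁ + n₂ − 2 = 69
Two-sided p-value ≈ 0.7052
Since p ≈ 0.7052 > α = 0.025, fail to reject H0; the data do not provide sufficient evidence against H0.

t = -0.380, df = 69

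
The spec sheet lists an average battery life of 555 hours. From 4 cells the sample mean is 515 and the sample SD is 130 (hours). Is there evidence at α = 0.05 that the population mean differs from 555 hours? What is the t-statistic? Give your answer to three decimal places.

-0.615

H0: μ = 555; H1: μ ≠ 555 (one-sample t-test, two-sided).
t = (x̄ − μ₀)/(s/√n) = (515 − 555)/(130/√4) = -0.615
df = n − 1 = 3
Two-sided p-value ≈ 0.582
Since p ≈ 0.582 > α = 0.05, fail to reject H0; the evidence is not statistically significant.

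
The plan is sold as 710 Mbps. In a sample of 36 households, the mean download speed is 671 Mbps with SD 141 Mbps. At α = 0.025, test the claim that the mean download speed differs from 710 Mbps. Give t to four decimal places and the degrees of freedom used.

H0: μ = 710; H1: μ ≠ 710 (one-sample t-test, two-sided).
t = (x̄ − μ₀)/(s/√n) = (671 − 710)/(141/√36) = -1.6596
df = n − 1 = 35
Two-sided p-value ≈ 0.1059
Since p ≈ 0.1059 > α = 0.025, fail to reject H0; the evidence is not statistically significant.

t = -1.6596, df = 35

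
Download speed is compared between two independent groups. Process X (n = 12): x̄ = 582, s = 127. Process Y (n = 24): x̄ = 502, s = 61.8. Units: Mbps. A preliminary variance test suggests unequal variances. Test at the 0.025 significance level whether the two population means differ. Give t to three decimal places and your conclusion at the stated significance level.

t = 2.063; fail to reject H0

Let group 1 = process X, group 2 = process Y. H0: μ_1 = μ_2; H1: μ_1 ≠ μ_2 (Welch's two-sample t-test, two-sided).
t = (x̄_1 − x̄_2)/√(s_1²/n_1 + s_2²/n_2) = (582 − 502)/√(127²/12 + 61.8²/24) = 2.063
Welch–Satterthwaite df ≈ 13.67
Two-sided p-value ≈ 0.059
Since p ≈ 0.059 > α = 0.025, fail to reject H0; the evidence is not statistically significant.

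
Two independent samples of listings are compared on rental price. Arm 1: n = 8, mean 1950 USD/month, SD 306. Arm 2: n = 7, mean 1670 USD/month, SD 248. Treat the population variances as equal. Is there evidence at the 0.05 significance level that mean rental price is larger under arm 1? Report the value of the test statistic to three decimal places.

Let group 1 = arm 1, group 2 = arm 2. H0: μ_1 = μ_2; H1: μ_1 > μ_2 (two-sample pooled-variance t-test, right-tailed).
s_p² = [(8−1)·306² + (7−1)·248²]/(8+7−2) = 78805.8
t = (1950 − 1670)/√[78805.8·(1/8 + 1/7)] = 1.927
df = n₁ + n₂ − 2 = 13
p-value = P(T ≥ 1.927) ≈ 0.0380
Since p ≈ 0.0380 < α = 0.05, reject H0; the evidence is statistically significant.

1.927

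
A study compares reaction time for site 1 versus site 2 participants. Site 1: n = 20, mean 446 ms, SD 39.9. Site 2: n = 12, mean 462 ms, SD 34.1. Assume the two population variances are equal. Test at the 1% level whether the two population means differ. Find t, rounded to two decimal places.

Let group 1 = site 1, group 2 = site 2. H0: μ_1 = μ_2; H1: μ_1 ≠ μ_2 (two-sample pooled-variance t-test, two-sided).
s_p² = [(20−1)·39.9² + (12−1)·34.1²]/(20+12−2) = 1434.64
t = (446 − 462)/√[1434.64·(1/20 + 1/12)] = -1.16
df = n₁ + n₂ − 2 = 30
Two-sided p-value ≈ 0.256
Since p ≈ 0.256 > α = 0.01, fail to reject H0; the data do not provide sufficient evidence against H0.

-1.16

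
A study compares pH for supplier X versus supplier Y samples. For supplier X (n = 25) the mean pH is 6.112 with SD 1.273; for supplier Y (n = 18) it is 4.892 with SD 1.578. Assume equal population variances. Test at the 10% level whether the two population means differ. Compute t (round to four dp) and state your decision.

Let group 1 = supplier X, group 2 = supplier Y. H0: μ_1 = μ_2; H1: μ_1 ≠ μ_2 (two-sample pooled-variance t-test, two-sided).
s_p² = [(25−1)·1.273² + (18−1)·1.578²]/(25+18−2) = 1.98108
t = (6.112 − 4.892)/√[1.98108·(1/25 + 1/18)] = 2.8040
df = n₁ + n₂ − 2 = 41
Two-sided p-value ≈ 0.0077
Since p ≈ 0.0077 < α = 0.1, reject H0; the evidence is statistically significant.

t = 2.8040; reject H0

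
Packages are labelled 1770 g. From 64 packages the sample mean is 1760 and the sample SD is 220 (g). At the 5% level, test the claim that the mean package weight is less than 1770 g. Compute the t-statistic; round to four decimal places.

-0.3636

H0: μ = 1770; H1: μ < 1770 (one-sample t-test, left-tailed).
t = (x̄ − μ₀)/(s/√n) = (1760 − 1770)/(220/√64) = -0.3636
df = n − 1 = 63
p-value = P(T ≤ -0.3636) ≈ 0.359
Since p ≈ 0.359 > α = 0.05, fail to reject H0; the evidence is not statistically significant.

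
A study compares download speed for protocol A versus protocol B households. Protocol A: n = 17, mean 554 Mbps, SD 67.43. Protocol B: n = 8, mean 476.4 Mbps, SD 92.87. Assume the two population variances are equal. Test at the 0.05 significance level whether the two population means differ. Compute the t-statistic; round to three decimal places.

Let group 1 = protocol A, group 2 = protocol B. H0: μ_1 = μ_2; H1: μ_1 ≠ μ_2 (two-sample pooled-variance t-test, two-sided).
s_p² = [(17−1)·67.43² + (8−1)·92.87²]/(17+8−2) = 5787.95
t = (554 − 476.4)/√[5787.95·(1/17 + 1/8)] = 2.379
df = n₁ + n₂ − 2 = 23
Two-sided p-value ≈ 0.0260
Since p ≈ 0.0260 < α = 0.05, reject H0; the data support H1.

2.379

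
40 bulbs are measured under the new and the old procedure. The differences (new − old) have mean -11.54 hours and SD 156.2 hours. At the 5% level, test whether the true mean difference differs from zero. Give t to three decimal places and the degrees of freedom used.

t = -0.467, df = 39

H0: μ_d = 0; H1: μ_d ≠ 0 (paired t-test on the differences, two-sided).
t = d̄/(s_d/√n) = -11.54/(156.2/√40) = -0.467
df = n − 1 = 39
Two-sided p-value ≈ 0.643
Since p ≈ 0.643 > α = 0.05, fail to reject H0; the data do not provide sufficient evidence against H0.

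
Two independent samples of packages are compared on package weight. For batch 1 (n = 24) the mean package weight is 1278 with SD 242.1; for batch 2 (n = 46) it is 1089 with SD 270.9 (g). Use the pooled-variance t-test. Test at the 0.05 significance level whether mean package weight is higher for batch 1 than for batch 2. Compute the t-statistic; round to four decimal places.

2.8701

Let group 1 = batch 1, group 2 = batch 2. H0: μ_1 = μ_2; H1: μ_1 > μ_2 (two-sample pooled-variance t-test, right-tailed).
s_p² = [(24−1)·242.1² + (46−1)·270.9²]/(24+46−2) = 68389.6
t = (1278 − 1089)/√[68389.6·(1/24 + 1/46)] = 2.8701
df = n₁ + n₂ − 2 = 68
p-value = P(T ≥ 2.8701) ≈ 0.0027
Since p ≈ 0.0027 < α = 0.05, reject H0; the evidence is statistically significant.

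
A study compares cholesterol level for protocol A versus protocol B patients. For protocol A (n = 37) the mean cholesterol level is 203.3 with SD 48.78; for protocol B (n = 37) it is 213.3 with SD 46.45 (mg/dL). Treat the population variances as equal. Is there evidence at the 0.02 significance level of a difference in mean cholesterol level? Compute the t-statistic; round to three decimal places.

-0.903

Let group 1 = protocol A, group 2 = protocol B. H0: μ_1 = μ_2; H1: μ_1 ≠ μ_2 (two-sample pooled-variance t-test, two-sided).
s_p² = [(37−1)·48.78² + (37−1)·46.45²]/(37+37−2) = 2268.55
t = (203.3 − 213.3)/√[2268.55·(1/37 + 1/37)] = -0.903
df = n₁ + n₂ − 2 = 72
Two-sided p-value ≈ 0.3695
Since p ≈ 0.3695 > α = 0.02, fail to reject H0; the evidence is not statistically significant.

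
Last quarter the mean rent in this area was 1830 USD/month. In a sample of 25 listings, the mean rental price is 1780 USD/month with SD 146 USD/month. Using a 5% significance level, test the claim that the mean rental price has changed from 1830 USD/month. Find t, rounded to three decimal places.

H0: μ = 1830; H1: μ ≠ 1830 (one-sample t-test, two-sided).
t = (x̄ − μ₀)/(s/√n) = (1780 − 1830)/(146/√25) = -1.712
df = n − 1 = 24
Two-sided p-value ≈ 0.0997
Since p ≈ 0.0997 > α = 0.05, fail to reject H0; the data do not provide sufficient evidence against H0.

-1.712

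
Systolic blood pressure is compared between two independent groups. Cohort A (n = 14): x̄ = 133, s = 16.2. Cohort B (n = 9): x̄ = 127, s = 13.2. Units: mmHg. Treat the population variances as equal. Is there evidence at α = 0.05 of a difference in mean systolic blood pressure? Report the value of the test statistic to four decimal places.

0.9283

Let group 1 = cohort A, group 2 = cohort B. H0: μ_1 = μ_2; H1: μ_1 ≠ μ_2 (two-sample pooled-variance t-test, two-sided).
s_p² = [(14−1)·16.2² + (9−1)·13.2²]/(14+9−2) = 228.84
t = (133 − 127)/√[228.84·(1/14 + 1/9)] = 0.9283
df = n₁ + n₂ − 2 = 21
Two-sided p-value ≈ 0.364
Since p ≈ 0.364 > α = 0.05, fail to reject H0; the evidence is not statistically significant.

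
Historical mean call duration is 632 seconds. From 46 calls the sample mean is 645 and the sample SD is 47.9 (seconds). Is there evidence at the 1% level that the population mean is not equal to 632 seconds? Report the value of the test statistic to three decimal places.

1.841

H0: μ = 632; H1: μ ≠ 632 (one-sample t-test, two-sided).
t = (x̄ − μ₀)/(s/√n) = (645 − 632)/(47.9/√46) = 1.841
df = n − 1 = 45
Two-sided p-value ≈ 0.072
Since p ≈ 0.072 > α = 0.01, fail to reject H0; the evidence is not statistically significant.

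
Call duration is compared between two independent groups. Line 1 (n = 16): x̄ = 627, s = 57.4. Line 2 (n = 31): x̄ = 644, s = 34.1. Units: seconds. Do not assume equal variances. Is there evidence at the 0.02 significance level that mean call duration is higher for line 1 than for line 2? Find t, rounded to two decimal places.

Let group 1 = line 1, group 2 = line 2. H0: μ_1 = μ_2; H1: μ_1 > μ_2 (Welch's two-sample t-test, right-tailed).
t = (x̄_1 − x̄_2)/√(s_1²/n_1 + s_2²/n_2) = (627 − 644)/√(57.4²/16 + 34.1²/31) = -1.09
Welch–Satterthwaite df ≈ 20.62
p-value = P(T ≥ -1.09) ≈ 0.856
Since p ≈ 0.856 > α = 0.02, fail to reject H0; the evidence is not statistically significant.

-1.09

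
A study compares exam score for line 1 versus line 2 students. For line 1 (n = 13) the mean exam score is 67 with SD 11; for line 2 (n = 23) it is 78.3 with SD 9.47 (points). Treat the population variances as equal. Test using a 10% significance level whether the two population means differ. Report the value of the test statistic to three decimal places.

-3.245

Let group 1 = line 1, group 2 = line 2. H0: μ_1 = μ_2; H1: μ_1 ≠ μ_2 (two-sample pooled-variance t-test, two-sided).
s_p² = [(13−1)·11² + (23−1)·9.47²]/(13+23−2) = 100.735
t = (67 − 78.3)/√[100.735·(1/13 + 1/23)] = -3.245
df = n₁ + n₂ − 2 = 34
Two-sided p-value ≈ 0.0026
Since p ≈ 0.0026 < α = 0.1, reject H0; the data support H1.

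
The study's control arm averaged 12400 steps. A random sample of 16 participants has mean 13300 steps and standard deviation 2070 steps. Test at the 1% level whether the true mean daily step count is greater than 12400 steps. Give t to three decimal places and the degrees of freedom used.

t = 1.739, df = 15

H0: μ = 12400; H1: μ > 12400 (one-sample t-test, right-tailed).
t = (x̄ − μ₀)/(s/√n) = (13300 − 12400)/(2070/√16) = 1.739
df = n − 1 = 15
p-value = P(T ≥ 1.739) ≈ 0.0512
Since p ≈ 0.0512 > α = 0.01, fail to reject H0; the evidence is not statistically significant.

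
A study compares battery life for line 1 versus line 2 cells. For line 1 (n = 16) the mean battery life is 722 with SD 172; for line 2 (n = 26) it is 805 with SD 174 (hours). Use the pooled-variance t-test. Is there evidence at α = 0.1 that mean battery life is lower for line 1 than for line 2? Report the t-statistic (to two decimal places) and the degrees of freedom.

t = -1.51, df = 40

Let group 1 = line 1, group 2 = line 2. H0: μ_1 = μ_2; H1: μ_1 < μ_2 (two-sample pooled-variance t-test, left-tailed).
s_p² = [(16−1)·172² + (26−1)·174²]/(16+26−2) = 30016.5
t = (722 − 805)/√[30016.5·(1/16 + 1/26)] = -1.51
df = n₁ + n₂ − 2 = 40
p-value = P(T ≤ -1.51) ≈ 0.0697
Since p ≈ 0.0697 < α = 0.1, reject H0; the data support H1.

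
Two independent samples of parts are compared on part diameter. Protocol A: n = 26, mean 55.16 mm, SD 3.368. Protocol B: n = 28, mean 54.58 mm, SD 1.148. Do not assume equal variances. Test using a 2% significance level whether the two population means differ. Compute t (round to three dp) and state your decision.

t = 0.834; fail to reject H0

Let group 1 = protocol A, group 2 = protocol B. H0: μ_1 = μ_2; H1: μ_1 ≠ μ_2 (Welch's two-sample t-test, two-sided).
t = (x̄_1 − x̄_2)/√(s_1²/n_1 + s_2²/n_2) = (55.16 − 54.58)/√(3.368²/26 + 1.148²/28) = 0.834
Welch–Satterthwaite df ≈ 30.36
Two-sided p-value ≈ 0.4107
Since p ≈ 0.4107 > α = 0.02, fail to reject H0; the evidence is not statistically significant.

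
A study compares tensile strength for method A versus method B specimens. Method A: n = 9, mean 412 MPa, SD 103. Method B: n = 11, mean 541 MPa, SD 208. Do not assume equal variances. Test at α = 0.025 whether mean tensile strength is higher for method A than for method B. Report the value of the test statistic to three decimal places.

-1.804

Let group 1 = method A, group 2 = method B. H0: μ_1 = μ_2; H1: μ_1 > μ_2 (Welch's two-sample t-test, right-tailed).
t = (x̄_1 − x̄_2)/√(s_1²/n_1 + s_2²/n_2) = (412 − 541)/√(103²/9 + 208²/11) = -1.804
Welch–Satterthwaite df ≈ 15.19
p-value = P(T ≥ -1.804) ≈ 0.9545
Since p ≈ 0.9545 > α = 0.025, fail to reject H0; the evidence is not statistically significant.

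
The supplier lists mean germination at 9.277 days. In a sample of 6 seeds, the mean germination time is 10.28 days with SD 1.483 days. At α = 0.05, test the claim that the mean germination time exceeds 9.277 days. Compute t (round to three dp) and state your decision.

H0: μ = 9.277; H1: μ > 9.277 (one-sample t-test, right-tailed).
t = (x̄ − μ₀)/(s/√n) = (10.28 − 9.277)/(1.483/√6) = 1.657
df = n − 1 = 5
p-value = P(T ≥ 1.657) ≈ 0.0792
Since p ≈ 0.0792 > α = 0.05, fail to reject H0; the evidence is not statistically significant.

t = 1.657; fail to reject H0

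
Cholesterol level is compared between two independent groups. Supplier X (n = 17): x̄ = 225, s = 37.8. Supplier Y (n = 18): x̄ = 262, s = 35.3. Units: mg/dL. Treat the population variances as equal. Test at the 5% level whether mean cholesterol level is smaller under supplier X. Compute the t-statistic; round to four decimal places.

Let group 1 = supplier X, group 2 = supplier Y. H0: μ_1 = μ_2; H1: μ_1 < μ_2 (two-sample pooled-variance t-test, left-tailed).
s_p² = [(17−1)·37.8² + (18−1)·35.3²]/(17+18−2) = 1334.7
t = (225 − 262)/√[1334.7·(1/17 + 1/18)] = -2.9946
df = n₁ + n₂ − 2 = 33
p-value = P(T ≤ -2.9946) ≈ 0.003
Since p ≈ 0.003 < α = 0.05, reject H0; the data support H1.

-2.9946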